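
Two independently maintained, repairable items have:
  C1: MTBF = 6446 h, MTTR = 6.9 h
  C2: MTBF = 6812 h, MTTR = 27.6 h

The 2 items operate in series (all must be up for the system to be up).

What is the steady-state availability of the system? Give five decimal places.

0.99490

A(C1) = MTBF/(MTBF+MTTR) = 6446/(6446+6.9) = 0.998931
A(C2) = MTBF/(MTBF+MTTR) = 6812/(6812+27.6) = 0.995965
Series availability: 0.998931 × 0.995965 = 0.99490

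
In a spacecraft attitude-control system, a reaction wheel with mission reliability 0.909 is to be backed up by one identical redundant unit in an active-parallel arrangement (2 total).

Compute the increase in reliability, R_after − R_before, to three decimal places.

R_before = 0.909
R_after = 1 − (1 − 0.909)^2 = 0.992
ΔR = 0.992 − 0.909 = 0.083

0.083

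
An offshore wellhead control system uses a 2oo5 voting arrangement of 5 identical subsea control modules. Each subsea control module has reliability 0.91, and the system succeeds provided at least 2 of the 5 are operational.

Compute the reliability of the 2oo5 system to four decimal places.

0.9997

R = Σ_{i=2}^{5} C(5,i) p^i (1−p)^{5−i} with p = 0.91
C(5,2)·0.91^2·0.09^3 = 0.006037
C(5,3)·0.91^3·0.09^2 = 0.061039
C(5,4)·0.91^4·0.09^1 = 0.308587
C(5,5)·0.91^5·0.09^0 = 0.624032
Sum = 0.9997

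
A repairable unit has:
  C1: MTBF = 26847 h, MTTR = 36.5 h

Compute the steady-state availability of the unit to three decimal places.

A(C1) = MTBF/(MTBF+MTTR) = 26847/(26847+36.5) = 0.999

0.999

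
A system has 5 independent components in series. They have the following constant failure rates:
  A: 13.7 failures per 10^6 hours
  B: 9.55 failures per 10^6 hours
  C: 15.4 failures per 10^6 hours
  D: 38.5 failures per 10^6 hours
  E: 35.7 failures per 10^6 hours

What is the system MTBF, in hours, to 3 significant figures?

Series of exponential components: λ_sys = Σ λ_i
λ_sys = 0.0000137 + 0.00000955 + 0.0000154 + 0.0000385 + 0.0000357 = 1.1285e-04 /h
MTBF = 1 / λ_sys = 8860 h

8860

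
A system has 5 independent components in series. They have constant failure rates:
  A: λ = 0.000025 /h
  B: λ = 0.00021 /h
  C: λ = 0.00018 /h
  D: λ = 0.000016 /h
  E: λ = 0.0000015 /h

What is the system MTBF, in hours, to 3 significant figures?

Series of exponential components: λ_sys = Σ λ_i
λ_sys = 0.000025 + 0.00021 + 0.00018 + 0.000016 + 0.0000015 = 4.3250e-04 /h
MTBF = 1 / λ_sys = 2310 h

2310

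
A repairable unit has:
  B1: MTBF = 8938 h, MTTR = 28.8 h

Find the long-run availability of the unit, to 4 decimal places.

A(B1) = MTBF/(MTBF+MTTR) = 8938/(8938+28.8) = 0.9968

0.9968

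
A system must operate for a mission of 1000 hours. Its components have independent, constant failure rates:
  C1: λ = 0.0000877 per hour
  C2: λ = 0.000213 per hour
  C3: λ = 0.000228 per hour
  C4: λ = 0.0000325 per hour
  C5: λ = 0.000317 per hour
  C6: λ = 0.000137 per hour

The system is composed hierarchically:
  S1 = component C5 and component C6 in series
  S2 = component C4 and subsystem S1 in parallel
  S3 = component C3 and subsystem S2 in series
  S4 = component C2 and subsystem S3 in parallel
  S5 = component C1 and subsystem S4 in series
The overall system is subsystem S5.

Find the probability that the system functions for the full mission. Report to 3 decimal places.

R(C1) = exp(−0.0000877 × 1000) = 0.91604
R(C2) = exp(−0.000213 × 1000) = 0.80816
R(C3) = exp(−0.000228 × 1000) = 0.79612
R(C4) = exp(−0.0000325 × 1000) = 0.96802
R(C5) = exp(−0.000317 × 1000) = 0.72833
R(C6) = exp(−0.000137 × 1000) = 0.87197
Series (C5 and C6): 0.72833 × 0.87197 = 0.63508
Parallel (C4 and [0.63508]): 1 − (1 − 0.96802)(1 − 0.63508) = 0.98833
Series (C3 and [0.98833]): 0.79612 × 0.98833 = 0.78683
Parallel (C2 and [0.78683]): 1 − (1 − 0.80816)(1 − 0.78683) = 0.95911
Series (C1 and [0.95911]): 0.91604 × 0.95911 = 0.879

0.879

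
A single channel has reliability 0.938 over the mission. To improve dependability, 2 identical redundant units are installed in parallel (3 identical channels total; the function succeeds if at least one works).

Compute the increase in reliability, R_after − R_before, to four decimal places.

R_before = 0.938
R_after = 1 − (1 − 0.938)^3 = 0.9998
ΔR = 0.9998 − 0.938 = 0.0618

0.0618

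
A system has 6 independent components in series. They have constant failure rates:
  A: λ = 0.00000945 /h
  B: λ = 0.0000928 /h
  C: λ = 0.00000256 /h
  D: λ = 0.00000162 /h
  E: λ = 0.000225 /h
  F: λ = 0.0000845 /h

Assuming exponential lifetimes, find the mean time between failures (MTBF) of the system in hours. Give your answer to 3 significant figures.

Series of exponential components: λ_sys = Σ λ_i
λ_sys = 0.00000945 + 0.0000928 + 0.00000256 + 0.00000162 + 0.000225 + 0.0000845 = 4.1593e-04 /h
MTBF = 1 / λ_sys = 2400 h

2400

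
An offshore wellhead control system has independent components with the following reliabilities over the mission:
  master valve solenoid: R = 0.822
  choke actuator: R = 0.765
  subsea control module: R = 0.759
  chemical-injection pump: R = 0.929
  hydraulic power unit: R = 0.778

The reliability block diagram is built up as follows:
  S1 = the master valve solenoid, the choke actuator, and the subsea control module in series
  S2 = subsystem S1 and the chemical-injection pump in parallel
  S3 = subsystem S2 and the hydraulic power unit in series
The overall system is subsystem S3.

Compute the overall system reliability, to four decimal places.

Series (master valve solenoid, choke actuator, and subsea control module): 0.822000 × 0.765000 × 0.759000 = 0.477282
Parallel ([0.477282] and chemical-injection pump): 1 − (1 − 0.477282)(1 − 0.929000) = 0.962887
Series ([0.962887] and hydraulic power unit): 0.962887 × 0.778000 = 0.7491

0.7491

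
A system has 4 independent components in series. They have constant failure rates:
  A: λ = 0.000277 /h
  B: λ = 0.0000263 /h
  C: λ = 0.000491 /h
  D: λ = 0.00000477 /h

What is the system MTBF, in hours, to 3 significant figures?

Series of exponential components: λ_sys = Σ λ_i
λ_sys = 0.000277 + 0.0000263 + 0.000491 + 0.00000477 = 7.9907e-04 /h
MTBF = 1 / λ_sys = 1250 h

1250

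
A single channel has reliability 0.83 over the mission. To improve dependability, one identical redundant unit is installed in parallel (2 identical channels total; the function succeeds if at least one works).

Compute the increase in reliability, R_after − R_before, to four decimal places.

R_before = 0.83
R_after = 1 − (1 − 0.83)^2 = 0.9711
ΔR = 0.9711 − 0.83 = 0.1411

0.1411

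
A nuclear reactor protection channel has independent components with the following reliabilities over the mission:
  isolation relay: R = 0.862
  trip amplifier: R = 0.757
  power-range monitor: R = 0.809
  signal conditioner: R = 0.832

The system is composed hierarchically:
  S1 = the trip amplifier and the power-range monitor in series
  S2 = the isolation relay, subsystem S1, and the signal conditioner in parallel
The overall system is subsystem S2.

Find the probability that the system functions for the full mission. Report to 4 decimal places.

Series (trip amplifier and power-range monitor): 0.757000 × 0.809000 = 0.612413
Parallel (isolation relay, [0.612413], and signal conditioner): 1 − (1 − 0.862000)(1 − 0.612413)(1 − 0.832000) = 0.9910

0.9910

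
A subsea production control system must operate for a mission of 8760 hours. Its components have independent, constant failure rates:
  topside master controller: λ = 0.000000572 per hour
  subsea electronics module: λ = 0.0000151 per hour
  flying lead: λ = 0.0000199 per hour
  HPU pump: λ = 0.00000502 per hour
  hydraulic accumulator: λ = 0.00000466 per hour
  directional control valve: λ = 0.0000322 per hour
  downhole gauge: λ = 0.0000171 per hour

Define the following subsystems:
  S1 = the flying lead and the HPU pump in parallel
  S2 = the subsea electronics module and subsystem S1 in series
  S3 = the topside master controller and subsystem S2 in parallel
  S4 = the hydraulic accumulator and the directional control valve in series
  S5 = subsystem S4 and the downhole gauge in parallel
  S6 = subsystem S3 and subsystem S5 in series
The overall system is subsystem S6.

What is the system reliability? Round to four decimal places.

R(topside master controller) = exp(−0.000000572 × 8760) = 0.995002
R(subsea electronics module) = exp(−0.0000151 × 8760) = 0.876099
R(flying lead) = exp(−0.0000199 × 8760) = 0.840025
R(HPU pump) = exp(−0.00000502 × 8760) = 0.956978
R(hydraulic accumulator) = exp(−0.00000466 × 8760) = 0.960000
R(directional control valve) = exp(−0.0000322 × 8760) = 0.754219
R(downhole gauge) = exp(−0.0000171 × 8760) = 0.860884
Parallel (flying lead and HPU pump): 1 − (1 − 0.840025)(1 − 0.956978) = 0.993118
Series (subsea electronics module and [0.993118]): 0.876099 × 0.993118 = 0.870070
Parallel (topside master controller and [0.870070]): 1 − (1 − 0.995002)(1 − 0.870070) = 0.999351
Series (hydraulic accumulator and directional control valve): 0.960000 × 0.754219 = 0.724050
Parallel ([0.724050] and downhole gauge): 1 − (1 − 0.724050)(1 − 0.860884) = 0.961611
Series ([0.999351] and [0.961611]): 0.999351 × 0.961611 = 0.9610

0.9610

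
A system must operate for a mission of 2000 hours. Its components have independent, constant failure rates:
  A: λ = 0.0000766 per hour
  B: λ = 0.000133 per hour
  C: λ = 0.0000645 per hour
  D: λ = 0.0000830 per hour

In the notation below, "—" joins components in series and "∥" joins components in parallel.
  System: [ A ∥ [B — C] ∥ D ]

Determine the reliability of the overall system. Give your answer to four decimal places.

0.9929

R(A) = exp(−0.0000766 × 2000) = 0.857958
R(B) = exp(−0.000133 × 2000) = 0.766439
R(C) = exp(−0.0000645 × 2000) = 0.878974
R(D) = exp(−0.0000830 × 2000) = 0.847046
Series (B and C): 0.766439 × 0.878974 = 0.673680
Parallel (A, [0.673680], and D): 1 − (1 − 0.857958)(1 − 0.673680)(1 − 0.847046) = 0.9929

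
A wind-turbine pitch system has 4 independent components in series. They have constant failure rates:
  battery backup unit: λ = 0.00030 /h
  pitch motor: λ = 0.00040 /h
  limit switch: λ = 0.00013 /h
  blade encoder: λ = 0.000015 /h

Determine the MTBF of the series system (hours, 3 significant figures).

1180

Series of exponential components: λ_sys = Σ λ_i
λ_sys = 0.00030 + 0.00040 + 0.00013 + 0.000015 = 8.4500e-04 /h
MTBF = 1 / λ_sys = 1180 h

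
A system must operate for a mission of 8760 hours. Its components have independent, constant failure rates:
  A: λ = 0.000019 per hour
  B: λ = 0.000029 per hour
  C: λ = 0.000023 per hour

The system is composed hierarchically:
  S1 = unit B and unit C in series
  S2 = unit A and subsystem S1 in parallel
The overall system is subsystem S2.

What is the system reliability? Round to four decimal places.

0.9439

R(A) = exp(−0.000019 × 8760) = 0.846674
R(B) = exp(−0.000029 × 8760) = 0.775661
R(C) = exp(−0.000023 × 8760) = 0.817520
Series (B and C): 0.775661 × 0.817520 = 0.634118
Parallel (A and [0.634118]): 1 − (1 − 0.846674)(1 − 0.634118) = 0.9439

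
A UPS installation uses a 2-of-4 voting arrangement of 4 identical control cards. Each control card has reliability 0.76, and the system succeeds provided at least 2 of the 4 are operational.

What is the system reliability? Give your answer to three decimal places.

R = Σ_{i=2}^{4} C(4,i) p^i (1−p)^{4−i} with p = 0.76
C(4,2)·0.76^2·0.24^2 = 0.19962
C(4,3)·0.76^3·0.24^1 = 0.42142
C(4,4)·0.76^4·0.24^0 = 0.33362
Sum = 0.955

0.955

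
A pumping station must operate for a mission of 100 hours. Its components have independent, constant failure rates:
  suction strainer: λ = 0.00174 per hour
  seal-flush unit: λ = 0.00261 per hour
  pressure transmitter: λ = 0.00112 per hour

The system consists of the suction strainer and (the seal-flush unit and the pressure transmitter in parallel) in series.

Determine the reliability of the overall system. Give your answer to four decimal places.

0.8198

R(suction strainer) = exp(−0.00174 × 100) = 0.840297
R(seal-flush unit) = exp(−0.00261 × 100) = 0.770281
R(pressure transmitter) = exp(−0.00112 × 100) = 0.894044
Parallel (seal-flush unit and pressure transmitter): 1 − (1 − 0.770281)(1 − 0.894044) = 0.975660
Series (suction strainer and [0.975660]): 0.840297 × 0.975660 = 0.8198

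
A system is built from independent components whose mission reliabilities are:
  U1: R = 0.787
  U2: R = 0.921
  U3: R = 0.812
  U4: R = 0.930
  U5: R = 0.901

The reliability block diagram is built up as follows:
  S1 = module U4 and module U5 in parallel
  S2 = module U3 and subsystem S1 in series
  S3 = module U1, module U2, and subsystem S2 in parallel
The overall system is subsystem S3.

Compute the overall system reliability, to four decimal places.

0.9967

Parallel (U4 and U5): 1 − (1 − 0.930000)(1 − 0.901000) = 0.993070
Series (U3 and [0.993070]): 0.812000 × 0.993070 = 0.806373
Parallel (U1, U2, and [0.806373]): 1 − (1 − 0.787000)(1 − 0.921000)(1 − 0.806373) = 0.9967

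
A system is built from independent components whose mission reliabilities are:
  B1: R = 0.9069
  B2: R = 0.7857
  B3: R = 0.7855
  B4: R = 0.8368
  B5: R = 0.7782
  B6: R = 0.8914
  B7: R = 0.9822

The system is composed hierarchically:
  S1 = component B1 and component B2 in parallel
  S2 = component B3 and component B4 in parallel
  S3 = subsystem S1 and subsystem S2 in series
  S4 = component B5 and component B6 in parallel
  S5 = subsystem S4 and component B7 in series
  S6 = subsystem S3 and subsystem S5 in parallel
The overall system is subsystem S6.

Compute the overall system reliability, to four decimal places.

Parallel (B1 and B2): 1 − (1 − 0.906900)(1 − 0.785700) = 0.980049
Parallel (B3 and B4): 1 − (1 − 0.785500)(1 − 0.836800) = 0.964994
Series ([0.980049] and [0.964994]): 0.980049 × 0.964994 = 0.945741
Parallel (B5 and B6): 1 − (1 − 0.778200)(1 − 0.891400) = 0.975913
Series ([0.975913] and B7): 0.975913 × 0.982200 = 0.958542
Parallel ([0.945741] and [0.958542]): 1 − (1 − 0.945741)(1 − 0.958542) = 0.9978

0.9978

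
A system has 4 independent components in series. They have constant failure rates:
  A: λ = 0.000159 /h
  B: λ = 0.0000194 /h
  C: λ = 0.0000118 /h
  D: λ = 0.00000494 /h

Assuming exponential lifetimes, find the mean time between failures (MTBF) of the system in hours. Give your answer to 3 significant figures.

Series of exponential components: λ_sys = Σ λ_i
λ_sys = 0.000159 + 0.0000194 + 0.0000118 + 0.00000494 = 1.9514e-04 /h
MTBF = 1 / λ_sys = 5120 h

5120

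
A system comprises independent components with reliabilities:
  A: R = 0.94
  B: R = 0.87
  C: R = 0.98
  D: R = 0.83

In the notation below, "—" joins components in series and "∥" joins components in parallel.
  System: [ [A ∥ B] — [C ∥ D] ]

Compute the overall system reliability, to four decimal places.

Parallel (A and B): 1 − (1 − 0.940000)(1 − 0.870000) = 0.992200
Parallel (C and D): 1 − (1 − 0.980000)(1 − 0.830000) = 0.996600
Series ([0.992200] and [0.996600]): 0.992200 × 0.996600 = 0.9888

0.9888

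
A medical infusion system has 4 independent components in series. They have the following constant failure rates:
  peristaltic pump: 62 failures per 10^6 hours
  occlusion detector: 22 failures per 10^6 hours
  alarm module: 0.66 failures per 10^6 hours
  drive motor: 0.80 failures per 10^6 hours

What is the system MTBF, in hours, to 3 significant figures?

Series of exponential components: λ_sys = Σ λ_i
λ_sys = 0.000062 + 0.000022 + 0.00000066 + 0.00000080 = 8.5460e-05 /h
MTBF = 1 / λ_sys = 11700 h

11700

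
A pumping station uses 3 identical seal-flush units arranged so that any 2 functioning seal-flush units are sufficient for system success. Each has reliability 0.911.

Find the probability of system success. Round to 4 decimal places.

R = Σ_{i=2}^{3} C(3,i) p^i (1−p)^{3−i} with p = 0.911
C(3,2)·0.911^2·0.089^1 = 0.221589
C(3,3)·0.911^3·0.089^0 = 0.756058
Sum = 0.9776

0.9776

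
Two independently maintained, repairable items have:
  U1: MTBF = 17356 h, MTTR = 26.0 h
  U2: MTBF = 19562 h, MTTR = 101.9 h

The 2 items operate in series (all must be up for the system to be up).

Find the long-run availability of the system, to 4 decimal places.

A(U1) = MTBF/(MTBF+MTTR) = 17356/(17356+26.0) = 0.998504
A(U2) = MTBF/(MTBF+MTTR) = 19562/(19562+101.9) = 0.994818
Series availability: 0.998504 × 0.994818 = 0.9933

0.9933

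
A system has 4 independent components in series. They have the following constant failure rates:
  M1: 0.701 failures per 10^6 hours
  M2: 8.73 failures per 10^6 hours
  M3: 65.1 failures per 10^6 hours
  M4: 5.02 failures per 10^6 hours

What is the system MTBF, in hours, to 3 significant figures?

Series of exponential components: λ_sys = Σ λ_i
λ_sys = 0.000000701 + 0.00000873 + 0.0000651 + 0.00000502 = 7.9551e-05 /h
MTBF = 1 / λ_sys = 12600 h

12600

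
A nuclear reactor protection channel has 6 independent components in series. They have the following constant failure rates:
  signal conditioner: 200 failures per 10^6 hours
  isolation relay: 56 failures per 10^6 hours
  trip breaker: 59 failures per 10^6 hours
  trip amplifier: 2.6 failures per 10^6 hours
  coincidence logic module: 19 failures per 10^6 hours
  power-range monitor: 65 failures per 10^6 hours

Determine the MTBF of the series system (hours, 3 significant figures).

2490

Series of exponential components: λ_sys = Σ λ_i
λ_sys = 0.00020 + 0.000056 + 0.000059 + 0.0000026 + 0.000019 + 0.000065 = 4.0160e-04 /h
MTBF = 1 / λ_sys = 2490 h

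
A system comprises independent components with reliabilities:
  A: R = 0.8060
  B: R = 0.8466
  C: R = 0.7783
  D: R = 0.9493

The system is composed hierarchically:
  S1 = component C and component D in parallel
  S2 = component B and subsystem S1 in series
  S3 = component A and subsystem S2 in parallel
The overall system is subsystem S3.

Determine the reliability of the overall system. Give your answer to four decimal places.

Parallel (C and D): 1 − (1 − 0.778300)(1 − 0.949300) = 0.988760
Series (B and [0.988760]): 0.846600 × 0.988760 = 0.837084
Parallel (A and [0.837084]): 1 − (1 − 0.806000)(1 − 0.837084) = 0.9684

0.9684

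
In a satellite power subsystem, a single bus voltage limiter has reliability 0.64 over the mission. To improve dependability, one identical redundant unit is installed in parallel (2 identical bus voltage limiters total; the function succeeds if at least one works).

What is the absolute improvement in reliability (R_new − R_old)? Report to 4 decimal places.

0.2304

R_before = 0.64
R_after = 1 − (1 − 0.64)^2 = 0.8704
ΔR = 0.8704 − 0.64 = 0.2304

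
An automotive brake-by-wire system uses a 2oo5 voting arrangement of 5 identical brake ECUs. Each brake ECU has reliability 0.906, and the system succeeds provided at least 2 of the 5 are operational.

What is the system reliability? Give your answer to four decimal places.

R = Σ_{i=2}^{5} C(5,i) p^i (1−p)^{5−i} with p = 0.906
C(5,2)·0.906^2·0.094^3 = 0.006818
C(5,3)·0.906^3·0.094^2 = 0.065711
C(5,4)·0.906^4·0.094^1 = 0.316673
C(5,5)·0.906^5·0.094^0 = 0.610437
Sum = 0.9996

0.9996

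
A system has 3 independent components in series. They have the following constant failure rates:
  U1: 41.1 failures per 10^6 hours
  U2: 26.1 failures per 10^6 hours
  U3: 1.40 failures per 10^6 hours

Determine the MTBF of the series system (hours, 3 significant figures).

14600

Series of exponential components: λ_sys = Σ λ_i
λ_sys = 0.0000411 + 0.0000261 + 0.00000140 = 6.8600e-05 /h
MTBF = 1 / λ_sys = 14600 h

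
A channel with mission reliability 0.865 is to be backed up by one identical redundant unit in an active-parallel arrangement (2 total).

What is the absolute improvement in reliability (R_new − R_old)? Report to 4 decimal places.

0.1168

R_before = 0.865
R_after = 1 − (1 − 0.865)^2 = 0.9818
ΔR = 0.9818 − 0.865 = 0.1168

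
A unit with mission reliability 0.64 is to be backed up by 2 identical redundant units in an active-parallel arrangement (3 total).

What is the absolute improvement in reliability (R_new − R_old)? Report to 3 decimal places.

R_before = 0.64
R_after = 1 − (1 − 0.64)^3 = 0.953
ΔR = 0.953 − 0.64 = 0.313

0.313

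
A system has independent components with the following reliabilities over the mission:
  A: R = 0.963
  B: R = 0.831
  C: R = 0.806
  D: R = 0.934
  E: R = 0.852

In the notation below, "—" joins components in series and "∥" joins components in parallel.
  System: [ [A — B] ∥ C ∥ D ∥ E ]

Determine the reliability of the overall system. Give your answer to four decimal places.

0.9996

Series (A and B): 0.963000 × 0.831000 = 0.800253
Parallel ([0.800253], C, D, and E): 1 − (1 − 0.800253)(1 − 0.806000)(1 − 0.934000)(1 − 0.852000) = 0.9996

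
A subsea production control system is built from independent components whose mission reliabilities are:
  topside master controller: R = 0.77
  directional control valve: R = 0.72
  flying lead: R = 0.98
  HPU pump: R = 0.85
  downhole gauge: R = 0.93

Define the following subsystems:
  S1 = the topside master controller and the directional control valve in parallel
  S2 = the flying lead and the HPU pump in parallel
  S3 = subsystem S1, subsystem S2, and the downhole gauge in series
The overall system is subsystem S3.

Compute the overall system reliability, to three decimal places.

0.867

Parallel (topside master controller and directional control valve): 1 − (1 − 0.77000)(1 − 0.72000) = 0.93560
Parallel (flying lead and HPU pump): 1 − (1 − 0.98000)(1 − 0.85000) = 0.99700
Series ([0.93560], [0.99700], and downhole gauge): 0.93560 × 0.99700 × 0.93000 = 0.867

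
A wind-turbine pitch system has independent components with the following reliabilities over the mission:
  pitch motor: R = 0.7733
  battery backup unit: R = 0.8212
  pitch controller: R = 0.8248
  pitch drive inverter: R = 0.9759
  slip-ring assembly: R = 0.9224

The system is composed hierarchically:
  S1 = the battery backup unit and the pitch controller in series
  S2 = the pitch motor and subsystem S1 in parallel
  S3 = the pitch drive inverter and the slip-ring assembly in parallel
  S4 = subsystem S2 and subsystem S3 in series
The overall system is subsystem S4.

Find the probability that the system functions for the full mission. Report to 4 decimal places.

Series (battery backup unit and pitch controller): 0.821200 × 0.824800 = 0.677326
Parallel (pitch motor and [0.677326]): 1 − (1 − 0.773300)(1 − 0.677326) = 0.926850
Parallel (pitch drive inverter and slip-ring assembly): 1 − (1 − 0.975900)(1 − 0.922400) = 0.998130
Series ([0.926850] and [0.998130]): 0.926850 × 0.998130 = 0.9251

0.9251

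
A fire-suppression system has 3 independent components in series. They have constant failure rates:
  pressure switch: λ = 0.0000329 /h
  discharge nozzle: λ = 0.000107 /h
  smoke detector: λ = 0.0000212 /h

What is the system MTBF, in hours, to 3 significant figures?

6210

Series of exponential components: λ_sys = Σ λ_i
λ_sys = 0.0000329 + 0.000107 + 0.0000212 = 1.6110e-04 /h
MTBF = 1 / λ_sys = 6210 h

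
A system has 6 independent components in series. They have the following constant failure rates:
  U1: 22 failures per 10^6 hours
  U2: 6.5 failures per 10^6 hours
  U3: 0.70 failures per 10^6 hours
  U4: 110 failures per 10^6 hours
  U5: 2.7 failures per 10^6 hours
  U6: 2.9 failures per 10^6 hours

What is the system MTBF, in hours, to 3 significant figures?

6910

Series of exponential components: λ_sys = Σ λ_i
λ_sys = 0.000022 + 0.0000065 + 0.00000070 + 0.00011 + 0.0000027 + 0.0000029 = 1.4480e-04 /h
MTBF = 1 / λ_sys = 6910 h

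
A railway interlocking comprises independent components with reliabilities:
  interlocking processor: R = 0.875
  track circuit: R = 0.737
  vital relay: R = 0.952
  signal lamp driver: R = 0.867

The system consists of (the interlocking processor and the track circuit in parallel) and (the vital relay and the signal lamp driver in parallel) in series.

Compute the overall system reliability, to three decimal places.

Parallel (interlocking processor and track circuit): 1 − (1 − 0.87500)(1 − 0.73700) = 0.96713
Parallel (vital relay and signal lamp driver): 1 − (1 − 0.95200)(1 − 0.86700) = 0.99362
Series ([0.96713] and [0.99362]): 0.96713 × 0.99362 = 0.961

0.961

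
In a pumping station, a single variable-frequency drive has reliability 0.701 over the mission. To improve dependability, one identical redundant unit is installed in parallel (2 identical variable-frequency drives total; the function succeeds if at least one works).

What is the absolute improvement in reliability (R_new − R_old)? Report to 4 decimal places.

R_before = 0.701
R_after = 1 − (1 − 0.701)^2 = 0.9106
ΔR = 0.9106 − 0.701 = 0.2096

0.2096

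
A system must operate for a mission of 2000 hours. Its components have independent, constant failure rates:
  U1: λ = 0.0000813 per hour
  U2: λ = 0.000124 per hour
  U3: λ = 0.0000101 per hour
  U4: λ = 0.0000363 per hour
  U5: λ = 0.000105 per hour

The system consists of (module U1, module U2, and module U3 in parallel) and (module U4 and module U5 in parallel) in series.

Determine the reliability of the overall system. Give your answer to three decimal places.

R(U1) = exp(−0.0000813 × 2000) = 0.84993
R(U2) = exp(−0.000124 × 2000) = 0.78036
R(U3) = exp(−0.0000101 × 2000) = 0.98000
R(U4) = exp(−0.0000363 × 2000) = 0.92997
R(U5) = exp(−0.000105 × 2000) = 0.81058
Parallel (U1, U2, and U3): 1 − (1 − 0.84993)(1 − 0.78036)(1 − 0.98000) = 0.99934
Parallel (U4 and U5): 1 − (1 − 0.92997)(1 − 0.81058) = 0.98673
Series ([0.99934] and [0.98673]): 0.99934 × 0.98673 = 0.986

0.986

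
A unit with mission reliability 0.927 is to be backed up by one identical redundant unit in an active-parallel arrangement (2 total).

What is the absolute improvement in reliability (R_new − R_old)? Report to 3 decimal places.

R_before = 0.927
R_after = 1 − (1 − 0.927)^2 = 0.995
ΔR = 0.995 − 0.927 = 0.068

0.068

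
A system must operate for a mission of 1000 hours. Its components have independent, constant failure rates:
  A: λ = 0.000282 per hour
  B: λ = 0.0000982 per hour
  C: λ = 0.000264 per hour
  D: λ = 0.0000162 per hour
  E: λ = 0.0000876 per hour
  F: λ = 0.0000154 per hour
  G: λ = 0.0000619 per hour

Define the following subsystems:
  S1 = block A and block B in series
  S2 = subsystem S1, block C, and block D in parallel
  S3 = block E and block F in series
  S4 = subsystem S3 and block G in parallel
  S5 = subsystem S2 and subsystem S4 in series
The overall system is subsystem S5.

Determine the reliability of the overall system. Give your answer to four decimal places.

R(A) = exp(−0.000282 × 1000) = 0.754274
R(B) = exp(−0.0000982 × 1000) = 0.906468
R(C) = exp(−0.000264 × 1000) = 0.767974
R(D) = exp(−0.0000162 × 1000) = 0.983931
R(E) = exp(−0.0000876 × 1000) = 0.916127
R(F) = exp(−0.0000154 × 1000) = 0.984718
R(G) = exp(−0.0000619 × 1000) = 0.939977
Series (A and B): 0.754274 × 0.906468 = 0.683725
Parallel ([0.683725], C, and D): 1 − (1 − 0.683725)(1 − 0.767974)(1 − 0.983931) = 0.998821
Series (E and F): 0.916127 × 0.984718 = 0.902127
Parallel ([0.902127] and G): 1 − (1 − 0.902127)(1 − 0.939977) = 0.994125
Series ([0.998821] and [0.994125]): 0.998821 × 0.994125 = 0.9930

0.9930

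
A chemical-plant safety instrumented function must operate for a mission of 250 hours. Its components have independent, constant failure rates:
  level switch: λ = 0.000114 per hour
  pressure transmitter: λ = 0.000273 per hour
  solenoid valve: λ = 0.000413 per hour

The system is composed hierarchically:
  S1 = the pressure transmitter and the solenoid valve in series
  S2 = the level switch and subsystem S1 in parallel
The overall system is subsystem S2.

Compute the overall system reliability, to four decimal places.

R(level switch) = exp(−0.000114 × 250) = 0.971902
R(pressure transmitter) = exp(−0.000273 × 250) = 0.934027
R(solenoid valve) = exp(−0.000413 × 250) = 0.901901
Series (pressure transmitter and solenoid valve): 0.934027 × 0.901901 = 0.842400
Parallel (level switch and [0.842400]): 1 − (1 − 0.971902)(1 − 0.842400) = 0.9956

0.9956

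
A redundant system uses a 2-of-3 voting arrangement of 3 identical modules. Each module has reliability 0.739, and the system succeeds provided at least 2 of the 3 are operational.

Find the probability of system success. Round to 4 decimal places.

R = Σ_{i=2}^{3} C(3,i) p^i (1−p)^{3−i} with p = 0.739
C(3,2)·0.739^2·0.261^1 = 0.427613
C(3,3)·0.739^3·0.261^0 = 0.403583
Sum = 0.8312

0.8312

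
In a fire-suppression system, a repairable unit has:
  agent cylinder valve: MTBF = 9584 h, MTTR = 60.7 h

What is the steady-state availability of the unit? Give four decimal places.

A(agent cylinder valve) = MTBF/(MTBF+MTTR) = 9584/(9584+60.7) = 0.9937

0.9937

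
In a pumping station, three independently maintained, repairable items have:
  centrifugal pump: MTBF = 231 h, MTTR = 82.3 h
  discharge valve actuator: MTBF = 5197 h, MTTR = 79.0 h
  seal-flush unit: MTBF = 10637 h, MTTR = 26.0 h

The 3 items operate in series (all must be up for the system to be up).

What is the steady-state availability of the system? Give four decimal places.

A(centrifugal pump) = MTBF/(MTBF+MTTR) = 231/(231+82.3) = 0.737312
A(discharge valve actuator) = MTBF/(MTBF+MTTR) = 5197/(5197+79.0) = 0.985027
A(seal-flush unit) = MTBF/(MTBF+MTTR) = 10637/(10637+26.0) = 0.997562
Series availability: 0.737312 × 0.985027 × 0.997562 = 0.7245

0.7245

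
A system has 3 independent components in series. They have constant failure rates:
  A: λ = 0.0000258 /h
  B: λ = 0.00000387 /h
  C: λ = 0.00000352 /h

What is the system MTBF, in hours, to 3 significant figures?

30100

Series of exponential components: λ_sys = Σ λ_i
λ_sys = 0.0000258 + 0.00000387 + 0.00000352 = 3.3190e-05 /h
MTBF = 1 / λ_sys = 30100 h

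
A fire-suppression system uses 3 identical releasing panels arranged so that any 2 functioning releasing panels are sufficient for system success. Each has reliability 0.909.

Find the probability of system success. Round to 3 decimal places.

R = Σ_{i=2}^{3} C(3,i) p^i (1−p)^{3−i} with p = 0.909
C(3,2)·0.909^2·0.091^1 = 0.22557
C(3,3)·0.909^3·0.091^0 = 0.75109
Sum = 0.977

0.977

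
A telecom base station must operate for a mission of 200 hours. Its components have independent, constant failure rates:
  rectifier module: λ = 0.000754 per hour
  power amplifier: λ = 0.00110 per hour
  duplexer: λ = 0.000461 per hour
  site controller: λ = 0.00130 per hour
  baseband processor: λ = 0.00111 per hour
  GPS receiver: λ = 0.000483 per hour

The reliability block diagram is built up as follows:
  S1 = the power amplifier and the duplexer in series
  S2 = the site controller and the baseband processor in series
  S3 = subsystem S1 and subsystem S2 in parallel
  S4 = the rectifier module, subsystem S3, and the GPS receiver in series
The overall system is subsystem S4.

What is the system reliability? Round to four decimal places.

0.7007

R(rectifier module) = exp(−0.000754 × 200) = 0.860020
R(power amplifier) = exp(−0.00110 × 200) = 0.802519
R(duplexer) = exp(−0.000461 × 200) = 0.911923
R(site controller) = exp(−0.00130 × 200) = 0.771052
R(baseband processor) = exp(−0.00111 × 200) = 0.800915
R(GPS receiver) = exp(−0.000483 × 200) = 0.907919
Series (power amplifier and duplexer): 0.802519 × 0.911923 = 0.731836
Series (site controller and baseband processor): 0.771052 × 0.800915 = 0.617547
Parallel ([0.731836] and [0.617547]): 1 − (1 − 0.731836)(1 − 0.617547) = 0.897440
Series (rectifier module, [0.897440], and GPS receiver): 0.860020 × 0.897440 × 0.907919 = 0.7007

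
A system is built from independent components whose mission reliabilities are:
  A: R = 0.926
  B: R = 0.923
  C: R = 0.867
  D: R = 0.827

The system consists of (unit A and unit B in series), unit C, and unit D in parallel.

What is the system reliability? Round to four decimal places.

Series (A and B): 0.926000 × 0.923000 = 0.854698
Parallel ([0.854698], C, and D): 1 − (1 − 0.854698)(1 − 0.867000)(1 − 0.827000) = 0.9967

0.9967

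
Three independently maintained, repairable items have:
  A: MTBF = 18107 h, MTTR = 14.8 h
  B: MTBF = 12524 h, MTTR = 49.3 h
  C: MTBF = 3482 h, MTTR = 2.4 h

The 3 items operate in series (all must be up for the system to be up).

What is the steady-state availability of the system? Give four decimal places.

A(A) = MTBF/(MTBF+MTTR) = 18107/(18107+14.8) = 0.999183
A(B) = MTBF/(MTBF+MTTR) = 12524/(12524+49.3) = 0.996079
A(C) = MTBF/(MTBF+MTTR) = 3482/(3482+2.4) = 0.999311
Series availability: 0.999183 × 0.996079 × 0.999311 = 0.9946

0.9946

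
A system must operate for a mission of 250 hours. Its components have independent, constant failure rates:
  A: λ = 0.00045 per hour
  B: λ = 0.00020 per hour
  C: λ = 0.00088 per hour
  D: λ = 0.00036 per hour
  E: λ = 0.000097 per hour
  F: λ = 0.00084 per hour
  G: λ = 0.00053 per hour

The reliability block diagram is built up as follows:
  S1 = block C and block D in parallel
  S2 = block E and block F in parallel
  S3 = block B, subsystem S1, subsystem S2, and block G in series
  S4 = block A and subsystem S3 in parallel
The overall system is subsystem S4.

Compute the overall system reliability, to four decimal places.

0.9803

R(A) = exp(−0.00045 × 250) = 0.893597
R(B) = exp(−0.00020 × 250) = 0.951229
R(C) = exp(−0.00088 × 250) = 0.802519
R(D) = exp(−0.00036 × 250) = 0.913931
R(E) = exp(−0.000097 × 250) = 0.976042
R(F) = exp(−0.00084 × 250) = 0.810584
R(G) = exp(−0.00053 × 250) = 0.875903
Parallel (C and D): 1 − (1 − 0.802519)(1 − 0.913931) = 0.983003
Parallel (E and F): 1 − (1 − 0.976042)(1 − 0.810584) = 0.995462
Series (B, [0.983003], [0.995462], and G): 0.951229 × 0.983003 × 0.995462 × 0.875903 = 0.815306
Parallel (A and [0.815306]): 1 − (1 − 0.893597)(1 − 0.815306) = 0.9803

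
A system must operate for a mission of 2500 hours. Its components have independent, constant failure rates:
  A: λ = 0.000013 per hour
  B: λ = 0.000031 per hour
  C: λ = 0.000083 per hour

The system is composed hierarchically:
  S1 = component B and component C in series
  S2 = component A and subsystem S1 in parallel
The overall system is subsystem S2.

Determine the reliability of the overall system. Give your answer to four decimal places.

R(A) = exp(−0.000013 × 2500) = 0.968022
R(B) = exp(−0.000031 × 2500) = 0.925427
R(C) = exp(−0.000083 × 2500) = 0.812613
Series (B and C): 0.925427 × 0.812613 = 0.752014
Parallel (A and [0.752014]): 1 − (1 − 0.968022)(1 − 0.752014) = 0.9921

0.9921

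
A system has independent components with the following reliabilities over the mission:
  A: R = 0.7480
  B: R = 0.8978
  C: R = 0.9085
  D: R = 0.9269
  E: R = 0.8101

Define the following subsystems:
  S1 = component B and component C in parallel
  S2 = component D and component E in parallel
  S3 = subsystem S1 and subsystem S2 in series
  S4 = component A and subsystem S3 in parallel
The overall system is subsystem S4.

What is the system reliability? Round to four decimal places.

0.9942

Parallel (B and C): 1 − (1 − 0.897800)(1 − 0.908500) = 0.990649
Parallel (D and E): 1 − (1 − 0.926900)(1 − 0.810100) = 0.986118
Series ([0.990649] and [0.986118]): 0.990649 × 0.986118 = 0.976897
Parallel (A and [0.976897]): 1 − (1 − 0.748000)(1 − 0.976897) = 0.9942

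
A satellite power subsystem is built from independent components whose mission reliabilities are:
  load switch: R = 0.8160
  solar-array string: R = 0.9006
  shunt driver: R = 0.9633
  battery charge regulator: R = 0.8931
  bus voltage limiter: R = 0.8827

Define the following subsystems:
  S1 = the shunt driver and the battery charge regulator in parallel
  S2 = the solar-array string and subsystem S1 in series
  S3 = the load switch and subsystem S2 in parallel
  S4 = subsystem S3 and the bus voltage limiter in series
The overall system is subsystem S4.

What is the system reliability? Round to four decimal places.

Parallel (shunt driver and battery charge regulator): 1 − (1 − 0.963300)(1 − 0.893100) = 0.996077
Series (solar-array string and [0.996077]): 0.900600 × 0.996077 = 0.897067
Parallel (load switch and [0.897067]): 1 − (1 − 0.816000)(1 − 0.897067) = 0.981060
Series ([0.981060] and bus voltage limiter): 0.981060 × 0.882700 = 0.8660

0.8660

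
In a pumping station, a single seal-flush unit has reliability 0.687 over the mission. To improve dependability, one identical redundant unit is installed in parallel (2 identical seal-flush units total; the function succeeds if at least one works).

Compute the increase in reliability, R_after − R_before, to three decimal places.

0.215

R_before = 0.687
R_after = 1 − (1 − 0.687)^2 = 0.902
ΔR = 0.902 − 0.687 = 0.215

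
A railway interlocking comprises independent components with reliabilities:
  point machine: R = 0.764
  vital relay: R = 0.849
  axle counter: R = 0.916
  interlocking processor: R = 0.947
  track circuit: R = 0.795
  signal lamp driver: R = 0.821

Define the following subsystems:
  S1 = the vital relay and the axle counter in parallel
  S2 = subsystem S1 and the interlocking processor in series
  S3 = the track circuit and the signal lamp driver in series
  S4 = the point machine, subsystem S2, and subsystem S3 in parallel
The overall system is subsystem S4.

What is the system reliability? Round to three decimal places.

Parallel (vital relay and axle counter): 1 − (1 − 0.84900)(1 − 0.91600) = 0.98732
Series ([0.98732] and interlocking processor): 0.98732 × 0.94700 = 0.93499
Series (track circuit and signal lamp driver): 0.79500 × 0.82100 = 0.65270
Parallel (point machine, [0.93499], and [0.65270]): 1 − (1 − 0.76400)(1 − 0.93499)(1 − 0.65270) = 0.995

0.995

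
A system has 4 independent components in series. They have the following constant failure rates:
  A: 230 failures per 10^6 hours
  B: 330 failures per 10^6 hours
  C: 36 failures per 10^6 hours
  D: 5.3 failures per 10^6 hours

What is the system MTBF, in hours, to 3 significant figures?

Series of exponential components: λ_sys = Σ λ_i
λ_sys = 0.00023 + 0.00033 + 0.000036 + 0.0000053 = 6.0130e-04 /h
MTBF = 1 / λ_sys = 1660 h

1660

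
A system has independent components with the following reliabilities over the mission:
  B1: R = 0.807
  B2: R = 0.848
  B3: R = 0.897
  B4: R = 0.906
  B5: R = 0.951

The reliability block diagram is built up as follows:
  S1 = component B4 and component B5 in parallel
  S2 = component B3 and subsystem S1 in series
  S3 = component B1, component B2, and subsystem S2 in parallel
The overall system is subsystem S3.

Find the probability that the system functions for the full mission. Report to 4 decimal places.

Parallel (B4 and B5): 1 − (1 − 0.906000)(1 − 0.951000) = 0.995394
Series (B3 and [0.995394]): 0.897000 × 0.995394 = 0.892868
Parallel (B1, B2, and [0.892868]): 1 − (1 − 0.807000)(1 − 0.848000)(1 − 0.892868) = 0.9969

0.9969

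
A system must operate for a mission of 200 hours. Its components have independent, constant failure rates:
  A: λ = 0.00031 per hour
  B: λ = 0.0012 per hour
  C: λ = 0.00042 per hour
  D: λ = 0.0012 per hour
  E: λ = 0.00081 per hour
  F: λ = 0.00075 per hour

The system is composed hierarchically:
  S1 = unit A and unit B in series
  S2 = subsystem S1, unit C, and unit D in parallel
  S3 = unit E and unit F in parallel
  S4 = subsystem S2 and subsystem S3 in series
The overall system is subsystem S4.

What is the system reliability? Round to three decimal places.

R(A) = exp(−0.00031 × 200) = 0.93988
R(B) = exp(−0.0012 × 200) = 0.78663
R(C) = exp(−0.00042 × 200) = 0.91943
R(D) = exp(−0.0012 × 200) = 0.78663
R(E) = exp(−0.00081 × 200) = 0.85044
R(F) = exp(−0.00075 × 200) = 0.86071
Series (A and B): 0.93988 × 0.78663 = 0.73934
Parallel ([0.73934], C, and D): 1 − (1 − 0.73934)(1 − 0.91943)(1 − 0.78663) = 0.99552
Parallel (E and F): 1 − (1 − 0.85044)(1 − 0.86071) = 0.97917
Series ([0.99552] and [0.97917]): 0.99552 × 0.97917 = 0.975

0.975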